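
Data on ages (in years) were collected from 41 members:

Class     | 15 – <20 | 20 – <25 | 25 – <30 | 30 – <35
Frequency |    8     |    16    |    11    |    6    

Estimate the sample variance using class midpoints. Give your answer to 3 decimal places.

23.445

Midpoints: 17.5, 22.5, 27.5, 32.5
n = 41, Σfm = 997.5, mean = 24.3293
Σfm² = 25206.25
Σf(m − x̄)² = Σfm² − (Σfm)²/n = 25206.25 − 997.5²/41 = 937.8049
Sample variance = 937.8049 / 40 = 23.4451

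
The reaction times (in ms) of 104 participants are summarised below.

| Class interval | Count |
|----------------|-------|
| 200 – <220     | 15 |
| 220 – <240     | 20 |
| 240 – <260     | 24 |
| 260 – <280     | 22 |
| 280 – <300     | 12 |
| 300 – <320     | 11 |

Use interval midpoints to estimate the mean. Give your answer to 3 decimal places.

Midpoints: 210, 230, 250, 270, 290, 310
Σfm = 15×210 + 20×230 + 24×250 + 22×270 + 12×290 + 11×310 = 26580
n = Σf = 104
Mean = 26580 / 104 = 255.5769

255.577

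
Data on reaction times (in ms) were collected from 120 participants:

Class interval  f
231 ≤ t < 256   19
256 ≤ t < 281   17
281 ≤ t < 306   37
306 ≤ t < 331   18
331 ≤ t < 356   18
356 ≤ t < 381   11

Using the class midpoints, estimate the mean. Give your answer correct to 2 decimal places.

300.17

Midpoints: 243.5, 268.5, 293.5, 318.5, 343.5, 368.5
Σfm = 19×243.5 + 17×268.5 + 37×293.5 + 18×318.5 + 18×343.5 + 11×368.5 = 36020
n = Σf = 120
Mean = 36020 / 120 = 300.1667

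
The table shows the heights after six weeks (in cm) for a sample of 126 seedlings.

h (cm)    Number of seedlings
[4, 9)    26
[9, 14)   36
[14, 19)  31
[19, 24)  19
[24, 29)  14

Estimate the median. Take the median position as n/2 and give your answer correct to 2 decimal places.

14.16

Cumulative frequencies: 26, 62, 93, 112, 126
n = 126; position = n/2 = 63.
This falls in the class [14, 19): L = 14, F = 62, f = 31, h = 5.
Median ≈ 14 + ((63 − 62) / 31) × 5 = 14.1613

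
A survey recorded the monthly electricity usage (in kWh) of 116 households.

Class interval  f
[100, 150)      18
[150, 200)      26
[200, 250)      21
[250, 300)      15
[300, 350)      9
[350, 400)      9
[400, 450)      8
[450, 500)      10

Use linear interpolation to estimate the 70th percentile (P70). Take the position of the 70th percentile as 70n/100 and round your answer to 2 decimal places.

306.67

Cumulative frequencies: 18, 44, 65, 80, 89, 98, 106, 116
n = 116; position = 70n/100 = 81.2.
This falls in the class [300, 350): L = 300, F = 80, f = 9, h = 50.
70th percentile ≈ 300 + ((81.2 − 80) / 9) × 50 = 306.6667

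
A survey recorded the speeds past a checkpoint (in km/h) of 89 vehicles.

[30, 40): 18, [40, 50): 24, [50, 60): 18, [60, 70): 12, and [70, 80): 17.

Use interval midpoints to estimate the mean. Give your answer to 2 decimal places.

Midpoints: 35, 45, 55, 65, 75
Σfm = 18×35 + 24×45 + 18×55 + 12×65 + 17×75 = 4755
n = Σf = 89
Mean = 4755 / 89 = 53.4270

53.43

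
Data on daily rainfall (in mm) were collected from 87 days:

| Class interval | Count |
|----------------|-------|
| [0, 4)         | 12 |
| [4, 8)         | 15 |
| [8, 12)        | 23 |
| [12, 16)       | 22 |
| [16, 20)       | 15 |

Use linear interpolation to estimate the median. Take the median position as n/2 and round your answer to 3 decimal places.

Cumulative frequencies: 12, 27, 50, 72, 87
n = 87; position = n/2 = 43.5.
This falls in the class [8, 12): L = 8, F = 27, f = 23, h = 4.
Median ≈ 8 + ((43.5 − 27) / 23) × 4 = 10.8696

10.870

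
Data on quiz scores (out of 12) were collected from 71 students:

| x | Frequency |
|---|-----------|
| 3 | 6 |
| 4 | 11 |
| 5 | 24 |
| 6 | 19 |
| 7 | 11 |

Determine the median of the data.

5

Cumulative frequencies: 6, 17, 41, 60, 71
n = 71, so the median is the value in position (n+1)/2 = 36.
Position 36 falls at value 5.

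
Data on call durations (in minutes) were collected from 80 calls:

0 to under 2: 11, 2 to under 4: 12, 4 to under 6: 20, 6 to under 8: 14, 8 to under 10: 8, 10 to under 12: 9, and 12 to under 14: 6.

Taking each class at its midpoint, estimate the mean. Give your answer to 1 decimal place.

Midpoints: 1, 3, 5, 7, 9, 11, 13
Σfm = 11×1 + 12×3 + 20×5 + 14×7 + 8×9 + 9×11 + 6×13 = 494
n = Σf = 80
Mean = 494 / 80 = 6.1750

6.2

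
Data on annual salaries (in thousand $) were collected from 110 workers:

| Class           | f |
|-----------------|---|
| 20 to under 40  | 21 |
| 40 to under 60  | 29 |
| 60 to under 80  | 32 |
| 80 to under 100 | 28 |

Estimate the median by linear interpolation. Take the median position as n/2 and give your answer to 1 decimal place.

63.1

Cumulative frequencies: 21, 50, 82, 110
n = 110; position = n/2 = 55.
This falls in the class 60 to under 80: L = 60, F = 50, f = 32, h = 20.
Median ≈ 60 + ((55 − 50) / 32) × 20 = 63.1250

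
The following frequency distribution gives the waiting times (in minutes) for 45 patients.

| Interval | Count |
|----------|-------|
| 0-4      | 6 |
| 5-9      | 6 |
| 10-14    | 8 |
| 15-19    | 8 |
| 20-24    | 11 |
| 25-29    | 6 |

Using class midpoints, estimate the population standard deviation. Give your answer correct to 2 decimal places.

Midpoints: 2, 7, 12, 17, 22, 27
n = 45, Σfm = 690, mean = 15.3333
Σfm² = 13480
Σf(m − x̄)² = Σfm² − (Σfm)²/n = 13480 − 690²/45 = 2900.0000
Population variance = 2900.0000 / 45 = 64.4444
Standard deviation = √64.4444 = 8.0277

8.03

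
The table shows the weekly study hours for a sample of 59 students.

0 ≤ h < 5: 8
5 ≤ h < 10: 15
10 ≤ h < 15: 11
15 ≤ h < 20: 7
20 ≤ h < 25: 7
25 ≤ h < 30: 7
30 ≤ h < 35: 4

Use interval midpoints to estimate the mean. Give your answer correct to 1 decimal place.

14.8

Midpoints: 2.5, 7.5, 12.5, 17.5, 22.5, 27.5, 32.5
Σfm = 8×2.5 + 15×7.5 + 11×12.5 + 7×17.5 + 7×22.5 + 7×27.5 + 4×32.5 = 872.5
n = Σf = 59
Mean = 872.5 / 59 = 14.7881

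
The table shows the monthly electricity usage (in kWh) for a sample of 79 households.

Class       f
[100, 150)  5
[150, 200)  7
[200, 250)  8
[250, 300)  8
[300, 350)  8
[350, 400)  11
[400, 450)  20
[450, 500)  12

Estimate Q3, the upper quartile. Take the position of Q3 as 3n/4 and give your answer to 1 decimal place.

430.6

Cumulative frequencies: 5, 12, 20, 28, 36, 47, 67, 79
n = 79; position = 3n/4 = 59.25.
This falls in the class [400, 450): L = 400, F = 47, f = 20, h = 50.
Upper quartile ≈ 400 + ((59.25 − 47) / 20) × 50 = 430.6250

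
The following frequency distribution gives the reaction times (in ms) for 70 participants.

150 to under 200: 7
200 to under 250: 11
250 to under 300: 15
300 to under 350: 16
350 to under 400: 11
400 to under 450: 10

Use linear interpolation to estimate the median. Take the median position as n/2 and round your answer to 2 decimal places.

306.25

Cumulative frequencies: 7, 18, 33, 49, 60, 70
n = 70; position = n/2 = 35.
This falls in the class 300 to under 350: L = 300, F = 33, f = 16, h = 50.
Median ≈ 300 + ((35 − 33) / 16) × 50 = 306.2500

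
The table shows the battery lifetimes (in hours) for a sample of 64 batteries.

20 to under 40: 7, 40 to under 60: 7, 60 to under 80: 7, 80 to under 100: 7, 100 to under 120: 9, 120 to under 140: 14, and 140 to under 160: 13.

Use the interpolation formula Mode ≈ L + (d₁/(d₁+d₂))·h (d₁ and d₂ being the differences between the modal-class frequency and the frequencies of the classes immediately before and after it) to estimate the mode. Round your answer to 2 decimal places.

Modal class: 120 to under 140 (highest frequency 14).
d₁ = 14 − 9 = 5, d₂ = 14 − 13 = 1
Mode ≈ 120 + (5/(5+1)) × 20 = 120 + 16.6667 = 136.6667

136.67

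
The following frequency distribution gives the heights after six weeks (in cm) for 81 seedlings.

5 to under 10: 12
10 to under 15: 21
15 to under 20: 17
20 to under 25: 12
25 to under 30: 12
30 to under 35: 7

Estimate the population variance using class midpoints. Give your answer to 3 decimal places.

58.711

Midpoints: 7.5, 12.5, 17.5, 22.5, 27.5, 32.5
n = 81, Σfm = 1477.5, mean = 18.2407
Σfm² = 31706.25
Σf(m − x̄)² = Σfm² − (Σfm)²/n = 31706.25 − 1477.5²/81 = 4755.5556
Population variance = 4755.5556 / 81 = 58.7106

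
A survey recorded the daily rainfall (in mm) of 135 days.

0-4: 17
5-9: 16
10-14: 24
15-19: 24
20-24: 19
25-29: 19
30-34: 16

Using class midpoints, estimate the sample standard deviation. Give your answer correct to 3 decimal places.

Midpoints: 2, 7, 12, 17, 22, 27, 32
n = 135, Σfm = 2285, mean = 16.9259
Σfm² = 50675
Σf(m − x̄)² = Σfm² − (Σfm)²/n = 50675 − 2285²/135 = 11999.2593
Sample variance = 11999.2593 / 134 = 89.5467
Standard deviation = √89.5467 = 9.4629

9.463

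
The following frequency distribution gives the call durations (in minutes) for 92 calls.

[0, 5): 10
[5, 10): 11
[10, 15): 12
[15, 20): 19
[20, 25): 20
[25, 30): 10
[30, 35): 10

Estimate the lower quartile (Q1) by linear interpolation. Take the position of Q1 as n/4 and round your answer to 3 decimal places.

Cumulative frequencies: 10, 21, 33, 52, 72, 82, 92
n = 92; position = n/4 = 23.
This falls in the class [10, 15): L = 10, F = 21, f = 12, h = 5.
Lower quartile ≈ 10 + ((23 − 21) / 12) × 5 = 10.8333

10.833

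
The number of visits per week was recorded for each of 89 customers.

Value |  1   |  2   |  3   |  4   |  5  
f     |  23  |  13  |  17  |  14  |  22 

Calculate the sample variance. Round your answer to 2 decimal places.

2.35

Values: 1, 2, 3, 4, 5
n = 89, Σfx = 266, mean = 2.9888
Σfx² = 1002
Σf(x − x̄)² = Σfx² − (Σfx)²/n = 1002 − 266²/89 = 206.9888
Sample variance = 206.9888 / 88 = 2.3521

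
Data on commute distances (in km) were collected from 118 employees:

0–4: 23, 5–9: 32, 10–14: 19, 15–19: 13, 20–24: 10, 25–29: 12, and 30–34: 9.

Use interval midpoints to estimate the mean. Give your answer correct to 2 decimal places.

13.14

Midpoints: 2, 7, 12, 17, 22, 27, 32
Σfm = 23×2 + 32×7 + 19×12 + 13×17 + 10×22 + 12×27 + 9×32 = 1551
n = Σf = 118
Mean = 1551 / 118 = 13.1441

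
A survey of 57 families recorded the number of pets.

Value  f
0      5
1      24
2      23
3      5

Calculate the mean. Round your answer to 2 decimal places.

1.49

Values: 0, 1, 2, 3
Σfx = 5×0 + 24×1 + 23×2 + 5×3 = 85
n = Σf = 57
Mean = 85 / 57 = 1.4912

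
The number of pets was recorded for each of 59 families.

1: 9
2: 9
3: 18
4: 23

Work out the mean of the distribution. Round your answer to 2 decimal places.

2.93

Values: 1, 2, 3, 4
Σfx = 9×1 + 9×2 + 18×3 + 23×4 = 173
n = Σf = 59
Mean = 173 / 59 = 2.9322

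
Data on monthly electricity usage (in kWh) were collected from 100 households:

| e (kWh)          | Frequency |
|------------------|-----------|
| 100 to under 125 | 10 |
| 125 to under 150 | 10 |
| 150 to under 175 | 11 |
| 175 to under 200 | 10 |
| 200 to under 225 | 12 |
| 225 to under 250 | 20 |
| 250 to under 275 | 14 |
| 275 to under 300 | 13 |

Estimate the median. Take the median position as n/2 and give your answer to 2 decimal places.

Cumulative frequencies: 10, 20, 31, 41, 53, 73, 87, 100
n = 100; position = n/2 = 50.
This falls in the class 200 to under 225: L = 200, F = 41, f = 12, h = 25.
Median ≈ 200 + ((50 − 41) / 12) × 25 = 218.7500

218.75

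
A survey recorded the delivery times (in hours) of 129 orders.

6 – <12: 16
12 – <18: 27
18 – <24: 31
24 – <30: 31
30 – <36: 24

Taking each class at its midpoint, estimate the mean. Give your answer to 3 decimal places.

Midpoints: 9, 15, 21, 27, 33
Σfm = 16×9 + 27×15 + 31×21 + 31×27 + 24×33 = 2829
n = Σf = 129
Mean = 2829 / 129 = 21.9302

21.930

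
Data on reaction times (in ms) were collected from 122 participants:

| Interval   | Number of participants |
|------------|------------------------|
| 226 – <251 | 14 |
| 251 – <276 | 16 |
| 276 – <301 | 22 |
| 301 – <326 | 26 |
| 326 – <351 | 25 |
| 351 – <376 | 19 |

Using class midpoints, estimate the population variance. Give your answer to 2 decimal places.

1557.75

Midpoints: 238.5, 263.5, 288.5, 313.5, 338.5, 363.5
n = 122, Σfm = 37422, mean = 306.7377
Σfm² = 11668784.5
Σf(m − x̄)² = Σfm² − (Σfm)²/n = 11668784.5 − 37422²/122 = 190046.1066
Population variance = 190046.1066 / 122 = 1557.7550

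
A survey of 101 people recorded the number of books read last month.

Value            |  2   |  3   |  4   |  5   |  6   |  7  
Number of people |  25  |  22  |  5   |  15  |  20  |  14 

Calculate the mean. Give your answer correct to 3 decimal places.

Values: 2, 3, 4, 5, 6, 7
Σfx = 25×2 + 22×3 + 5×4 + 15×5 + 20×6 + 14×7 = 429
n = Σf = 101
Mean = 429 / 101 = 4.2475

4.248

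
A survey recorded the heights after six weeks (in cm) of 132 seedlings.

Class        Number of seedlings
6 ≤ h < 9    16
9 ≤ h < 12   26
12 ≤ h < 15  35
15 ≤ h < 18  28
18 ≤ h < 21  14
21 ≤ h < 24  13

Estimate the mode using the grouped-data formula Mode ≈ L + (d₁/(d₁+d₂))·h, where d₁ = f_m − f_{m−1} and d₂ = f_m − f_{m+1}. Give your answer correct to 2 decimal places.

Modal class: 12 ≤ h < 15 (highest frequency 35).
d₁ = 35 − 26 = 9, d₂ = 35 − 28 = 7
Mode ≈ 12 + (9/(9+7)) × 3 = 12 + 1.6875 = 13.6875

13.69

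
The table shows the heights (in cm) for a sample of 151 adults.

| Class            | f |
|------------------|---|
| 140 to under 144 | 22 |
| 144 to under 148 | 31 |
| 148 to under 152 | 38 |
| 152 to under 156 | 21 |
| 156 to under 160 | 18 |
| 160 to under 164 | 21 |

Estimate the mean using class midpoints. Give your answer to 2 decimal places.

Midpoints: 142, 146, 150, 154, 158, 162
Σfm = 22×142 + 31×146 + 38×150 + 21×154 + 18×158 + 21×162 = 22830
n = Σf = 151
Mean = 22830 / 151 = 151.1921

151.19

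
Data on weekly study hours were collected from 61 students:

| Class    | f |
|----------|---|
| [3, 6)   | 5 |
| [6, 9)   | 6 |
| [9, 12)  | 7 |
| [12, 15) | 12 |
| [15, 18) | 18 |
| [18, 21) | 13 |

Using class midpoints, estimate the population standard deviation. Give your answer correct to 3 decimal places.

4.615

Midpoints: 4.5, 7.5, 10.5, 13.5, 16.5, 19.5
n = 61, Σfm = 853.5, mean = 13.9918
Σfm² = 13241.25
Σf(m − x̄)² = Σfm² − (Σfm)²/n = 13241.25 − 853.5²/61 = 1299.2459
Population variance = 1299.2459 / 61 = 21.2991
Standard deviation = √21.2991 = 4.6151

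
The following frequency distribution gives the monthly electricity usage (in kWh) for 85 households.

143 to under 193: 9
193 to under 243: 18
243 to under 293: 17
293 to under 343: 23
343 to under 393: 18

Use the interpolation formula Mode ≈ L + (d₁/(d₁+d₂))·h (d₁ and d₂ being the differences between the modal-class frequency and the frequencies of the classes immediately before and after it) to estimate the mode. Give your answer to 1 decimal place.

Modal class: 293 to under 343 (highest frequency 23).
d₁ = 23 − 17 = 6, d₂ = 23 − 18 = 5
Mode ≈ 293 + (6/(6+5)) × 50 = 293 + 27.2727 = 320.2727

320.3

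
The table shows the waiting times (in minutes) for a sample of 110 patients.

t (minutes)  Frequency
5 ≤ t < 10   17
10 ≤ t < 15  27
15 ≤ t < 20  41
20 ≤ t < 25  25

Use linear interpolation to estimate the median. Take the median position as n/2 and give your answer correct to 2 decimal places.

Cumulative frequencies: 17, 44, 85, 110
n = 110; position = n/2 = 55.
This falls in the class 15 ≤ t < 20: L = 15, F = 44, f = 41, h = 5.
Median ≈ 15 + ((55 − 44) / 41) × 5 = 16.3415

16.34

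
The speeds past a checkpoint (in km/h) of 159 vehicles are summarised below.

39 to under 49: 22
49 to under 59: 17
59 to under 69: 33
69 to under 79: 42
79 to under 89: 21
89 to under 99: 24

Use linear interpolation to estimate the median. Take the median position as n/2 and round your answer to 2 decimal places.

70.79

Cumulative frequencies: 22, 39, 72, 114, 135, 159
n = 159; position = n/2 = 79.5.
This falls in the class 69 to under 79: L = 69, F = 72, f = 42, h = 10.
Median ≈ 69 + ((79.5 − 72) / 42) × 10 = 70.7857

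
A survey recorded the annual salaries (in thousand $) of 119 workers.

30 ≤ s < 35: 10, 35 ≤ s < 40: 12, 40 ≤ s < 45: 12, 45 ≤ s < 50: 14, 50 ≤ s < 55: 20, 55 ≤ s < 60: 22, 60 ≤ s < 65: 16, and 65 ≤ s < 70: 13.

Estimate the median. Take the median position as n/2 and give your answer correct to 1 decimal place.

52.9

Cumulative frequencies: 10, 22, 34, 48, 68, 90, 106, 119
n = 119; position = n/2 = 59.5.
This falls in the class 50 ≤ s < 55: L = 50, F = 48, f = 20, h = 5.
Median ≈ 50 + ((59.5 − 48) / 20) × 5 = 52.8750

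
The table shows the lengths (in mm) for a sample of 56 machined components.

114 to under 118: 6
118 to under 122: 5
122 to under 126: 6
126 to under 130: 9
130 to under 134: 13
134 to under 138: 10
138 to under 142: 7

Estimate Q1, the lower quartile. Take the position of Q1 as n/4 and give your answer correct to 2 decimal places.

Cumulative frequencies: 6, 11, 17, 26, 39, 49, 56
n = 56; position = n/4 = 14.
This falls in the class 122 to under 126: L = 122, F = 11, f = 6, h = 4.
Lower quartile ≈ 122 + ((14 − 11) / 6) × 4 = 124.0000

124.00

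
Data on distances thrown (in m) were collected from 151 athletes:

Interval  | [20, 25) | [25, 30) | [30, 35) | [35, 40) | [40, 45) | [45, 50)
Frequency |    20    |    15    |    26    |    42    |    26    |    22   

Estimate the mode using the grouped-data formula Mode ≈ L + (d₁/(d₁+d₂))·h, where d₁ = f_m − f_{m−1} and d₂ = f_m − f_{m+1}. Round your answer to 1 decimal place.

Modal class: [35, 40) (highest frequency 42).
d₁ = 42 − 26 = 16, d₂ = 42 − 26 = 16
Mode ≈ 35 + (16/(16+16)) × 5 = 35 + 2.5000 = 37.5000

37.5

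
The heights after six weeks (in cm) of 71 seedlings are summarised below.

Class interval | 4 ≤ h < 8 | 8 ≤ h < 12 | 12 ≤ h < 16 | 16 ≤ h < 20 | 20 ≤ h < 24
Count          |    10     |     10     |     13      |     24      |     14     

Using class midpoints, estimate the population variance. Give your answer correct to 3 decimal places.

27.760

Midpoints: 6, 10, 14, 18, 22
n = 71, Σfm = 1082, mean = 15.2394
Σfm² = 18460
Σf(m − x̄)² = Σfm² − (Σfm)²/n = 18460 − 1082²/71 = 1970.9296
Population variance = 1970.9296 / 71 = 27.7596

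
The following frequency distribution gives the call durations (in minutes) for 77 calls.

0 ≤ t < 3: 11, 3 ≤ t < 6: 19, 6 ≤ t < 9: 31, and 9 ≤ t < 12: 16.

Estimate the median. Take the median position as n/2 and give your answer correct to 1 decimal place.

6.8

Cumulative frequencies: 11, 30, 61, 77
n = 77; position = n/2 = 38.5.
This falls in the class 6 ≤ t < 9: L = 6, F = 30, f = 31, h = 3.
Median ≈ 6 + ((38.5 − 30) / 31) × 3 = 6.8226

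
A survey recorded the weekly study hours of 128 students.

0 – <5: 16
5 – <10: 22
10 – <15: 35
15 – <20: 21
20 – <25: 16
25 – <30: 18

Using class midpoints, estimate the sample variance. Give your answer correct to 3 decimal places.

61.231

Midpoints: 2.5, 7.5, 12.5, 17.5, 22.5, 27.5
n = 128, Σfm = 1865, mean = 14.5703
Σfm² = 34950
Σf(m − x̄)² = Σfm² − (Σfm)²/n = 34950 − 1865²/128 = 7776.3672
Sample variance = 7776.3672 / 127 = 61.2312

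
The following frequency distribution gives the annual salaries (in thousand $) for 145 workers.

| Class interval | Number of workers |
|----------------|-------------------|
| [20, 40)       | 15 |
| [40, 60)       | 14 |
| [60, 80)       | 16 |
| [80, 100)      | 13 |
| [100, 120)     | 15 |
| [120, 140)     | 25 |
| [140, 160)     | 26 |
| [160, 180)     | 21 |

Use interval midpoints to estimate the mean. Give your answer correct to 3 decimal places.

109.034

Midpoints: 30, 50, 70, 90, 110, 130, 150, 170
Σfm = 15×30 + 14×50 + 16×70 + 13×90 + 15×110 + 25×130 + 26×150 + 21×170 = 15810
n = Σf = 145
Mean = 15810 / 145 = 109.0345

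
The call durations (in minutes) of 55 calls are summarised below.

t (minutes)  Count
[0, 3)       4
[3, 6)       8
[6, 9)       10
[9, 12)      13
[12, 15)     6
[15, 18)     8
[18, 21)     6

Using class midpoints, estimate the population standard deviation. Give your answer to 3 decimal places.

5.273

Midpoints: 1.5, 4.5, 7.5, 10.5, 13.5, 16.5, 19.5
n = 55, Σfm = 583.5, mean = 10.6091
Σfm² = 7719.75
Σf(m − x̄)² = Σfm² − (Σfm)²/n = 7719.75 − 583.5²/55 = 1529.3455
Population variance = 1529.3455 / 55 = 27.8063
Standard deviation = √27.8063 = 5.2732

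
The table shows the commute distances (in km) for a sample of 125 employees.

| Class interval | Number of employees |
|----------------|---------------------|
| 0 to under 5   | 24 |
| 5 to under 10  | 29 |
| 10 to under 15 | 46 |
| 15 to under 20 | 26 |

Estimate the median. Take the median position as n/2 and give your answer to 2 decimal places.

Cumulative frequencies: 24, 53, 99, 125
n = 125; position = n/2 = 62.5.
This falls in the class 10 to under 15: L = 10, F = 53, f = 46, h = 5.
Median ≈ 10 + ((62.5 − 53) / 46) × 5 = 11.0326

11.03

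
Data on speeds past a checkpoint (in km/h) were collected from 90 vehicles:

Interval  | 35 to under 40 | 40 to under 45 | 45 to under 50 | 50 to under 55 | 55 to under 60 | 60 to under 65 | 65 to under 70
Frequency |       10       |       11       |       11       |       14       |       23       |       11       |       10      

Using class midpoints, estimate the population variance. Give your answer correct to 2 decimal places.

83.44

Midpoints: 37.5, 42.5, 47.5, 52.5, 57.5, 62.5, 67.5
n = 90, Σfm = 4785, mean = 53.1667
Σfm² = 261912.5
Σf(m − x̄)² = Σfm² − (Σfm)²/n = 261912.5 − 4785²/90 = 7510.0000
Population variance = 7510.0000 / 90 = 83.4444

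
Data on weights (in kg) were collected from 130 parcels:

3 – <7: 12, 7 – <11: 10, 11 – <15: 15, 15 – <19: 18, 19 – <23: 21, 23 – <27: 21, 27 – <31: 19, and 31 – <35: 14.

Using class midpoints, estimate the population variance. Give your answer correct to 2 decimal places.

Midpoints: 5, 9, 13, 17, 21, 25, 29, 33
n = 130, Σfm = 2630, mean = 20.2308
Σfm² = 62458
Σf(m − x̄)² = Σfm² − (Σfm)²/n = 62458 − 2630²/130 = 9251.0769
Population variance = 9251.0769 / 130 = 71.1621

71.16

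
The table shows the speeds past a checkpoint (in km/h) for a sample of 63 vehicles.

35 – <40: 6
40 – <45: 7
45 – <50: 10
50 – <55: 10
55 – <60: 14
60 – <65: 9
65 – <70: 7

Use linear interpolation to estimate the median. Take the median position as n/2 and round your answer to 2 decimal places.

Cumulative frequencies: 6, 13, 23, 33, 47, 56, 63
n = 63; position = n/2 = 31.5.
This falls in the class 50 – <55: L = 50, F = 23, f = 10, h = 5.
Median ≈ 50 + ((31.5 − 23) / 10) × 5 = 54.2500

54.25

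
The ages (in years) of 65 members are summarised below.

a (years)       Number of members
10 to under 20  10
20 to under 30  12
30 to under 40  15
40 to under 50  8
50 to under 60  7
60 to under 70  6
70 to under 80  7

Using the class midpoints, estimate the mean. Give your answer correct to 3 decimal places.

40.538

Midpoints: 15, 25, 35, 45, 55, 65, 75
Σfm = 10×15 + 12×25 + 15×35 + 8×45 + 7×55 + 6×65 + 7×75 = 2635
n = Σf = 65
Mean = 2635 / 65 = 40.5385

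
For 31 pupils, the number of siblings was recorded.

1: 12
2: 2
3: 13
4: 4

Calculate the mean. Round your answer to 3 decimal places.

Values: 1, 2, 3, 4
Σfx = 12×1 + 2×2 + 13×3 + 4×4 = 71
n = Σf = 31
Mean = 71 / 31 = 2.2903

2.290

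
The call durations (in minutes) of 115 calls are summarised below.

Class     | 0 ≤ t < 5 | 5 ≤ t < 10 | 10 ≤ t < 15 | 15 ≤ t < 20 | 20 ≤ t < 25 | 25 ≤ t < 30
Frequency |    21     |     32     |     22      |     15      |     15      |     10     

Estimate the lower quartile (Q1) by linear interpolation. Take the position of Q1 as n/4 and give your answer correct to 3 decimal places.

Cumulative frequencies: 21, 53, 75, 90, 105, 115
n = 115; position = n/4 = 28.75.
This falls in the class 5 ≤ t < 10: L = 5, F = 21, f = 32, h = 5.
Lower quartile ≈ 5 + ((28.75 − 21) / 32) × 5 = 6.2109

6.211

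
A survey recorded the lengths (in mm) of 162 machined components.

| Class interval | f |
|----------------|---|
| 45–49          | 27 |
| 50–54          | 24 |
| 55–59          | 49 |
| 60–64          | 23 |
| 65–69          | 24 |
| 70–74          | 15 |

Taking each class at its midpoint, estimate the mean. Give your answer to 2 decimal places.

58.17

Midpoints: 47, 52, 57, 62, 67, 72
Σfm = 27×47 + 24×52 + 49×57 + 23×62 + 24×67 + 15×72 = 9424
n = Σf = 162
Mean = 9424 / 162 = 58.1728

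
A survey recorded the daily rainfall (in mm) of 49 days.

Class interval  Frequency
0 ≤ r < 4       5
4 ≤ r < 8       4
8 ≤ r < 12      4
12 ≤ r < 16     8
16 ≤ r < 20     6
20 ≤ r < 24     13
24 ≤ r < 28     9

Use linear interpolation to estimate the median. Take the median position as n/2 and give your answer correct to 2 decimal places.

Cumulative frequencies: 5, 9, 13, 21, 27, 40, 49
n = 49; position = n/2 = 24.5.
This falls in the class 16 ≤ r < 20: L = 16, F = 21, f = 6, h = 4.
Median ≈ 16 + ((24.5 − 21) / 6) × 4 = 18.3333

18.33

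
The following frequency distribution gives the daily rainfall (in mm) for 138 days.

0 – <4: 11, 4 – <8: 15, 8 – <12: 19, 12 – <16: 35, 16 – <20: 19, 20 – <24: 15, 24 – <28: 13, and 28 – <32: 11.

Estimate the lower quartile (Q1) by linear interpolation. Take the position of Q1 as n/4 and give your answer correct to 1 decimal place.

9.8

Cumulative frequencies: 11, 26, 45, 80, 99, 114, 127, 138
n = 138; position = n/4 = 34.5.
This falls in the class 8 – <12: L = 8, F = 26, f = 19, h = 4.
Lower quartile ≈ 8 + ((34.5 − 26) / 19) × 4 = 9.7895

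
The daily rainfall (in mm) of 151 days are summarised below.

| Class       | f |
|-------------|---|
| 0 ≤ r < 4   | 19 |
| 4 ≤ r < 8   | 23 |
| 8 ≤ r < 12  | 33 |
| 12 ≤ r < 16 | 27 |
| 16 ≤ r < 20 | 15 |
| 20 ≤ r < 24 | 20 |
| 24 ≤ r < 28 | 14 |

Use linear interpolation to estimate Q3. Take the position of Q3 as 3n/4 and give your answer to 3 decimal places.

19.000

Cumulative frequencies: 19, 42, 75, 102, 117, 137, 151
n = 151; position = 3n/4 = 113.25.
This falls in the class 16 ≤ r < 20: L = 16, F = 102, f = 15, h = 4.
Upper quartile ≈ 16 + ((113.25 − 102) / 15) × 4 = 19.0000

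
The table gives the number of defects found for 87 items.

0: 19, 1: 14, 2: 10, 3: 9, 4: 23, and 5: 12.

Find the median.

3

Cumulative frequencies: 19, 33, 43, 52, 75, 87
n = 87, so the median is the value in position (n+1)/2 = 44.
Position 44 falls at value 3.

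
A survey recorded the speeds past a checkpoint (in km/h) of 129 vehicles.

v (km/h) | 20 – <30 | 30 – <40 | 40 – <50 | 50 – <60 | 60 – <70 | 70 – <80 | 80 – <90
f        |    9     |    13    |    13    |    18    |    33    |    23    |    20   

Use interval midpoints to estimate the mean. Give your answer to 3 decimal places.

Midpoints: 25, 35, 45, 55, 65, 75, 85
Σfm = 9×25 + 13×35 + 13×45 + 18×55 + 33×65 + 23×75 + 20×85 = 7825
n = Σf = 129
Mean = 7825 / 129 = 60.6589

60.659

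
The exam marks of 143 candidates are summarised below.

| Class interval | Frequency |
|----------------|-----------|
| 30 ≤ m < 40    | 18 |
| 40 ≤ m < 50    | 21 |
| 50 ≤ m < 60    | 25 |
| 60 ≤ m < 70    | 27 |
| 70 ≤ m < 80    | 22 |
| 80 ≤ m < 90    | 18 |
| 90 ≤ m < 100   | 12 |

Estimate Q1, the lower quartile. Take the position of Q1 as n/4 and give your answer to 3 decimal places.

48.452

Cumulative frequencies: 18, 39, 64, 91, 113, 131, 143
n = 143; position = n/4 = 35.75.
This falls in the class 40 ≤ m < 50: L = 40, F = 18, f = 21, h = 10.
Lower quartile ≈ 40 + ((35.75 − 18) / 21) × 10 = 48.4524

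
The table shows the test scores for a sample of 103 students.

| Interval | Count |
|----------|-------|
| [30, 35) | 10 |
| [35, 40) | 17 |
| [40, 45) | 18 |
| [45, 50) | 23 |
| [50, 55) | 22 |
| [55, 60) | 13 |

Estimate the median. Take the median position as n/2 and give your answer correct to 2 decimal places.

Cumulative frequencies: 10, 27, 45, 68, 90, 103
n = 103; position = n/2 = 51.5.
This falls in the class [45, 50): L = 45, F = 45, f = 23, h = 5.
Median ≈ 45 + ((51.5 − 45) / 23) × 5 = 46.4130

46.41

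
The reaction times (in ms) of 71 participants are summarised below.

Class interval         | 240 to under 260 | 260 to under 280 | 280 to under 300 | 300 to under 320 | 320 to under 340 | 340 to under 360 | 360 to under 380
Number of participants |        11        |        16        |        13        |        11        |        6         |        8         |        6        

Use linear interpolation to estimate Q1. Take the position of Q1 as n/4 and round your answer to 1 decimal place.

Cumulative frequencies: 11, 27, 40, 51, 57, 65, 71
n = 71; position = n/4 = 17.75.
This falls in the class 260 to under 280: L = 260, F = 11, f = 16, h = 20.
Lower quartile ≈ 260 + ((17.75 − 11) / 16) × 20 = 268.4375

268.4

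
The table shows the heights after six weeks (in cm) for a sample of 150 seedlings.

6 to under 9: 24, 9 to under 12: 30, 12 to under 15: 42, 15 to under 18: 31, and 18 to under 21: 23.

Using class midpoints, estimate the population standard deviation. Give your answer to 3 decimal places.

Midpoints: 7.5, 10.5, 13.5, 16.5, 19.5
n = 150, Σfm = 2022, mean = 13.4800
Σfm² = 29497.5
Σf(m − x̄)² = Σfm² − (Σfm)²/n = 29497.5 − 2022²/150 = 2240.9400
Population variance = 2240.9400 / 150 = 14.9396
Standard deviation = √14.9396 = 3.8652

3.865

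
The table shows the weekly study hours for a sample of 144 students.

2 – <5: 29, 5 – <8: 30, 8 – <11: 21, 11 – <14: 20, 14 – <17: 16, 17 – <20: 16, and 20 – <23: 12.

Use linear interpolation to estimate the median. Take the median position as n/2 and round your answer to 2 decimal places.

Cumulative frequencies: 29, 59, 80, 100, 116, 132, 144
n = 144; position = n/2 = 72.
This falls in the class 8 – <11: L = 8, F = 59, f = 21, h = 3.
Median ≈ 8 + ((72 − 59) / 21) × 3 = 9.8571

9.86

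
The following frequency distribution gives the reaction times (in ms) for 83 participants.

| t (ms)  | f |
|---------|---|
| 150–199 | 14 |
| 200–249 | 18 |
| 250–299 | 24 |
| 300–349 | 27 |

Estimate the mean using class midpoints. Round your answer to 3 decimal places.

Midpoints: 174.5, 224.5, 274.5, 324.5
Σfm = 14×174.5 + 18×224.5 + 24×274.5 + 27×324.5 = 21833.5
n = Σf = 83
Mean = 21833.5 / 83 = 263.0542

263.054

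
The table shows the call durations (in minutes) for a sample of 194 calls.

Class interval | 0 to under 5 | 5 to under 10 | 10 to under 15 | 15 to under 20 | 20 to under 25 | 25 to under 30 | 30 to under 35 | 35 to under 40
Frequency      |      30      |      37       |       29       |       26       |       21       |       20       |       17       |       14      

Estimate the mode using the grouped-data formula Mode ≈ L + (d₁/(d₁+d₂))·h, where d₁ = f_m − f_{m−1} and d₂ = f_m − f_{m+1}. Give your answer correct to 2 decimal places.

7.33

Modal class: 5 to under 10 (highest frequency 37).
d₁ = 37 − 30 = 7, d₂ = 37 − 29 = 8
Mode ≈ 5 + (7/(7+8)) × 5 = 5 + 2.3333 = 7.3333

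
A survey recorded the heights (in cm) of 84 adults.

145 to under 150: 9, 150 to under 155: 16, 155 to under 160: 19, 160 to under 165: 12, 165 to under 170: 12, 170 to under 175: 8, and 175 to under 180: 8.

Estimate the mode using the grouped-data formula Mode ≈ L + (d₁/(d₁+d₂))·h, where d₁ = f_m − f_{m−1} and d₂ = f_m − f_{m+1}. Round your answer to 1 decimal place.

156.5

Modal class: 155 to under 160 (highest frequency 19).
d₁ = 19 − 16 = 3, d₂ = 19 − 12 = 7
Mode ≈ 155 + (3/(3+7)) × 5 = 155 + 1.5000 = 156.5000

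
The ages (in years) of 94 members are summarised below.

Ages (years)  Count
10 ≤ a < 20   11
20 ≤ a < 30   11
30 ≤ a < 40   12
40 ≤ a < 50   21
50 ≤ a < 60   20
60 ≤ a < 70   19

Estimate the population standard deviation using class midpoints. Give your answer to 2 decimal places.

Midpoints: 15, 25, 35, 45, 55, 65
n = 94, Σfm = 4140, mean = 44.0426
Σfm² = 207350
Σf(m − x̄)² = Σfm² − (Σfm)²/n = 207350 − 4140²/94 = 25013.8298
Population variance = 25013.8298 / 94 = 266.1046
Standard deviation = √266.1046 = 16.3127

16.31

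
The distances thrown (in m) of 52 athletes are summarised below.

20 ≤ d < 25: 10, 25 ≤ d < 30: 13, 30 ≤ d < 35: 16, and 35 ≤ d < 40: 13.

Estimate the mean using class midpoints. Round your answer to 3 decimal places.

Midpoints: 22.5, 27.5, 32.5, 37.5
Σfm = 10×22.5 + 13×27.5 + 16×32.5 + 13×37.5 = 1590
n = Σf = 52
Mean = 1590 / 52 = 30.5769

30.577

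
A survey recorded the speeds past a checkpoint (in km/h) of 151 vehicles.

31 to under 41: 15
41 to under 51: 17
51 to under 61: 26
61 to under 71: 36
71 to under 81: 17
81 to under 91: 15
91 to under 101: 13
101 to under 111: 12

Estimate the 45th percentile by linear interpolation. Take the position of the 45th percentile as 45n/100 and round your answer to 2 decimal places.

Cumulative frequencies: 15, 32, 58, 94, 111, 126, 139, 151
n = 151; position = 45n/100 = 67.95.
This falls in the class 61 to under 71: L = 61, F = 58, f = 36, h = 10.
45th percentile ≈ 61 + ((67.95 − 58) / 36) × 10 = 63.7639

63.76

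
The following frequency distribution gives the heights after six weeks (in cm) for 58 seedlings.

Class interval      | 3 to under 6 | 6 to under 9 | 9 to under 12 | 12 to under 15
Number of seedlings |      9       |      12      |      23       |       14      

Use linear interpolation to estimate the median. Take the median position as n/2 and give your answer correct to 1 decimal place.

Cumulative frequencies: 9, 21, 44, 58
n = 58; position = n/2 = 29.
This falls in the class 9 to under 12: L = 9, F = 21, f = 23, h = 3.
Median ≈ 9 + ((29 − 21) / 23) × 3 = 10.0435

10.0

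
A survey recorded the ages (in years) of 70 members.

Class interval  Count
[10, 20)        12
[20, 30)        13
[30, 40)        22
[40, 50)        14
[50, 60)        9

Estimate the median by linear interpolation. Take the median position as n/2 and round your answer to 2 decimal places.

Cumulative frequencies: 12, 25, 47, 61, 70
n = 70; position = n/2 = 35.
This falls in the class [30, 40): L = 30, F = 25, f = 22, h = 10.
Median ≈ 30 + ((35 − 25) / 22) × 10 = 34.5455

34.55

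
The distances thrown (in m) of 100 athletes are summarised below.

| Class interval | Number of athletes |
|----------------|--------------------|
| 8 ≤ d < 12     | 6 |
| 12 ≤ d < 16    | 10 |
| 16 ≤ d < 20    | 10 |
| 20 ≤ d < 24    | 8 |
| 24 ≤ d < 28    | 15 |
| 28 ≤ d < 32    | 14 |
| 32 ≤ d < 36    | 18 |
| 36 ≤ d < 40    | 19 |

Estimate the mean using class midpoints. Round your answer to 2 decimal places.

Midpoints: 10, 14, 18, 22, 26, 30, 34, 38
Σfm = 6×10 + 10×14 + 10×18 + 8×22 + 15×26 + 14×30 + 18×34 + 19×38 = 2700
n = Σf = 100
Mean = 2700 / 100 = 27.0000

27.00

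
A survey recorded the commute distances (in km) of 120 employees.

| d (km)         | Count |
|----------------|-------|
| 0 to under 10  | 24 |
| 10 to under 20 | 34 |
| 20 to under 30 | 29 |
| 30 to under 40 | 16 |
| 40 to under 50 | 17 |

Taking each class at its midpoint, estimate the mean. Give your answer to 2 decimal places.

Midpoints: 5, 15, 25, 35, 45
Σfm = 24×5 + 34×15 + 29×25 + 16×35 + 17×45 = 2680
n = Σf = 120
Mean = 2680 / 120 = 22.3333

22.33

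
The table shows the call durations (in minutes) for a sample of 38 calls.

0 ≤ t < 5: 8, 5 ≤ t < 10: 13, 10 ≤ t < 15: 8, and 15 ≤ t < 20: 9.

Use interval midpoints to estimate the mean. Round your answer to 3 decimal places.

9.868

Midpoints: 2.5, 7.5, 12.5, 17.5
Σfm = 8×2.5 + 13×7.5 + 8×12.5 + 9×17.5 = 375
n = Σf = 38
Mean = 375 / 38 = 9.8684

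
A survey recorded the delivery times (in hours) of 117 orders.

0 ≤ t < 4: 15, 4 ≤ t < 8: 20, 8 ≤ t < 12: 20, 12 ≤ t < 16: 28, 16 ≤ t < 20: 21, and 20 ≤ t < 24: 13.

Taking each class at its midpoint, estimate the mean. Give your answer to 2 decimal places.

12.02

Midpoints: 2, 6, 10, 14, 18, 22
Σfm = 15×2 + 20×6 + 20×10 + 28×14 + 21×18 + 13×22 = 1406
n = Σf = 117
Mean = 1406 / 117 = 12.0171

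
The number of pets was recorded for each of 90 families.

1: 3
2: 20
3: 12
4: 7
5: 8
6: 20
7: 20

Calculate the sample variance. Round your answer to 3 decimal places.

4.073

Values: 1, 2, 3, 4, 5, 6, 7
n = 90, Σfx = 407, mean = 4.5222
Σfx² = 2203
Σf(x − x̄)² = Σfx² − (Σfx)²/n = 2203 − 407²/90 = 362.4556
Sample variance = 362.4556 / 89 = 4.0725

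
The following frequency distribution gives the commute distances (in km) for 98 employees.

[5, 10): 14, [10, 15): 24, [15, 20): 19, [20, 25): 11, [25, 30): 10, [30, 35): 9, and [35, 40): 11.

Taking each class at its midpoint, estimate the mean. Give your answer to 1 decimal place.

Midpoints: 7.5, 12.5, 17.5, 22.5, 27.5, 32.5, 37.5
Σfm = 14×7.5 + 24×12.5 + 19×17.5 + 11×22.5 + 10×27.5 + 9×32.5 + 11×37.5 = 1965
n = Σf = 98
Mean = 1965 / 98 = 20.0510

20.1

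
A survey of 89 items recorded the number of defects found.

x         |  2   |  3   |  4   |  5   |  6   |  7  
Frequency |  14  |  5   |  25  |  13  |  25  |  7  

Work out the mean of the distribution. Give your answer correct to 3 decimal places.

4.573

Values: 2, 3, 4, 5, 6, 7
Σfx = 14×2 + 5×3 + 25×4 + 13×5 + 25×6 + 7×7 = 407
n = Σf = 89
Mean = 407 / 89 = 4.5730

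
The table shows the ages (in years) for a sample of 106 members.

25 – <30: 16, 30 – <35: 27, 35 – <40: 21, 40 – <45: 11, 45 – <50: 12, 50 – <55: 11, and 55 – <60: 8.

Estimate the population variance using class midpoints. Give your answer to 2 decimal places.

85.17

Midpoints: 27.5, 32.5, 37.5, 42.5, 47.5, 52.5, 57.5
n = 106, Σfm = 4180, mean = 39.4340
Σfm² = 173862.5
Σf(m − x̄)² = Σfm² − (Σfm)²/n = 173862.5 − 4180²/106 = 9028.5377
Population variance = 9028.5377 / 106 = 85.1749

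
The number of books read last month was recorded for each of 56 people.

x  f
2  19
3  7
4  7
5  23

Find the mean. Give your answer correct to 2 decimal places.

Values: 2, 3, 4, 5
Σfx = 19×2 + 7×3 + 7×4 + 23×5 = 202
n = Σf = 56
Mean = 202 / 56 = 3.6071

3.61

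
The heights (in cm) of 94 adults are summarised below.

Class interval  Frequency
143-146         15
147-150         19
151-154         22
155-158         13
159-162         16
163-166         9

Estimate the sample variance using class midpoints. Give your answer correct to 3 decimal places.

Midpoints: 144.5, 148.5, 152.5, 156.5, 160.5, 164.5
n = 94, Σfm = 14427, mean = 153.4787
Σfm² = 2217939.5
Σf(m − x̄)² = Σfm² − (Σfm)²/n = 2217939.5 − 14427²/94 = 3701.9574
Sample variance = 3701.9574 / 93 = 39.8060

39.806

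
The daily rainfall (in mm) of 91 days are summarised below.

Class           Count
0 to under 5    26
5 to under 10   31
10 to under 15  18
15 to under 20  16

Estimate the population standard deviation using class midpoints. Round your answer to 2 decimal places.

Midpoints: 2.5, 7.5, 12.5, 17.5
n = 91, Σfm = 802.5, mean = 8.8187
Σfm² = 9618.75
Σf(m − x̄)² = Σfm² − (Σfm)²/n = 9618.75 − 802.5²/91 = 2541.7582
Population variance = 2541.7582 / 91 = 27.9314
Standard deviation = √27.9314 = 5.2850

5.29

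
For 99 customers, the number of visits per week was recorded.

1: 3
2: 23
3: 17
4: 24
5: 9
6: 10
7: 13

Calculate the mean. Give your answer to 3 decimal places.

3.960

Values: 1, 2, 3, 4, 5, 6, 7
Σfx = 3×1 + 23×2 + 17×3 + 24×4 + 9×5 + 10×6 + 13×7 = 392
n = Σf = 99
Mean = 392 / 99 = 3.9596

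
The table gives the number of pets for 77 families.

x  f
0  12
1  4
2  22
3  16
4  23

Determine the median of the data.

3

Cumulative frequencies: 12, 16, 38, 54, 77
n = 77, so the median is the value in position (n+1)/2 = 39.
Position 39 falls at value 3.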